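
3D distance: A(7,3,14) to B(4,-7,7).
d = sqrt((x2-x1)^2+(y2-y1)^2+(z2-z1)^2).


dx=-3, dy=-10, dz=-7
d = sqrt(9+100+49) = sqrt(158) = 12.5698

12.5698


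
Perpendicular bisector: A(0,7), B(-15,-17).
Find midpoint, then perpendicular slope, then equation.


Midpoint = (-7.5, -5)
Slope of AB = dy/dx = -24/(-15) = 1.6000
Perp slope = -dx/dy = -15/24 = -0.6250
b = My - (perp slope)*Mx = -5 + (-15*(-7.5))/(-24) = -5 - 4.6875 = -9.6875

y = -0.6250x - 9.6875


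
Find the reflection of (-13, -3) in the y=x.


Reflection rule for y=x: (y, x)
(-13, -3) -> (-3, -13)

(-3, -13)


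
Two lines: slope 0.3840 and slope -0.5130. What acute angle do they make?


m1-m2 = 0.897
1+m1*m2 = 0.803008
tan(theta) = |0.897/0.803008| = 1.117050
theta = arctan(|0.897/0.803008|) = 48.1646 degrees (acute angle)

48.1646 degrees


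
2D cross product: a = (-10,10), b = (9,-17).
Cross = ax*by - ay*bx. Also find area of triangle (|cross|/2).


cross = -10*(-17) - 10*9 = 170 - 90 = 80
Triangle area = |80|/2 = 80/2 = 40.0000

cross = 80, triangle area = 40.0000


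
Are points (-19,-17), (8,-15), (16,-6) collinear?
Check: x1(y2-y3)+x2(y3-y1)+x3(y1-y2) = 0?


-19*(-15+ 6) + 8*(-6+ 17) + 16*(-17+ 15)
= 171 + 88 - 32 = 227

No, not collinear (determinant = 227)


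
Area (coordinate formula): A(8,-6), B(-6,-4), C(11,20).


8*(-4-20) = -192
-6*(20+ 6) = -156
11*(-6+ 4) = -22
sum = -370
Area = |-370|/2 = 185.0000

185.0000 sq units


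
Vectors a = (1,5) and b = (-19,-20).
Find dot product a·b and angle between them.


a·b = 1*(-19) + 5*(-20) = -19 - 100 = -119
|a| = sqrt(1+25) = 5.0990
|b| = sqrt(361+400) = 27.5862
cos(theta) = -119/(sqrt(26)*sqrt(761)) = -119/sqrt(19786) = -0.845995
theta = arccos(-119/sqrt(19786)) = 147.7787 degrees

a·b = -119, theta = 147.7787 deg


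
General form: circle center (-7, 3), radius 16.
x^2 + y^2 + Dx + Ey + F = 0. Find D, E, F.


(x+ 7)^2 + (y-3)^2 = 16^2
D = -2h = 14, E = -2k = -6
F = h^2+k^2-r^2 = 49+9-256 = -198

D = 14, E = -6, F = -198


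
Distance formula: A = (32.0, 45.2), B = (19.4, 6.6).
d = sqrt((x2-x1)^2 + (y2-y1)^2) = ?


dx = 19.4 - 32.0 = -12.6
dy = 6.6 - 45.2 = -38.6
d = sqrt(158.76 + 1489.96) = sqrt(1648.72) = 40.6044

40.6044


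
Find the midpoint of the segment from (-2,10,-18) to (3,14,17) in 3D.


Mx = (-2+3)/2 = 0.5000
My = (10+14)/2 = 12.0000
Mz = (-18+17)/2 = -0.5000

M = (0.5000, 12.0000, -0.5000)


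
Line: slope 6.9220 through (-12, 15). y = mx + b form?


y - 15 = 6.9220(x + 12)
y = 6.9220x + 15 - 6.9220*(-12)
y = 6.9220x + 98.0640

y = 6.9220x + 98.0640


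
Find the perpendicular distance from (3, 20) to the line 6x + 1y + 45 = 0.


|6*3 + 1*20 + 45| = |83| = 83
sqrt(36 + 1) = sqrt(37) = 6.0828
d = 83/sqrt(37) = 13.6451

13.6451


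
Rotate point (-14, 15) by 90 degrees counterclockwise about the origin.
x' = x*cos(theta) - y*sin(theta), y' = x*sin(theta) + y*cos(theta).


cos(90) = 0, sin(90) = 1
x' = -14*0 - 15*1 = -15
y' = -14*1 + 15*0 = -14

(-15, -14)


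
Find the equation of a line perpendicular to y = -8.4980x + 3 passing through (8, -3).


Perpendicular slope = -1/m1 = -1/(-8.4980) = 0.1177
b2 = y0 - m2*x0 = -3 + 8/(-8.4980) = -3 - 0.9414 = -3.9414

y = 0.1177x - 3.9414


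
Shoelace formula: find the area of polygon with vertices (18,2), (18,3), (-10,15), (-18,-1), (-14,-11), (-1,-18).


sum(xi*y_{i+1}) = 18*3 + 18*15 - 10*(-1) - 18*(-11) - 14*(-18) - 1*2 = 782
sum(yi*x_{i+1}) = 2*18 + 3*(-10) + 15*(-18) - 1*(-14) - 11*(-1) - 18*18 = -563
Area = |782 + 563|/2 = 1345/2 = 672.5000

672.5000 sq units


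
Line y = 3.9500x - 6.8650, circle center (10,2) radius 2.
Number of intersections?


Substitute y = 3.9500x - 6.8650: (x-10)^2 + (3.9500x- 6.8650-2)^2 = 4
Expand to Ax^2 + Bx + C = 0, where b-k = -8.865
A = 1+m^2 = 16.6025
B = 2(m(b-k) - h) = 2(3.9500*(-8.865) - 10) = -90.0335
C = h^2 + (b-k)^2 - r^2 = 100 + 78.588225 - 4 = 174.588225
disc = B^2-4AC = 8106.0311 - 11594.4040 = -3488.3729
disc < 0

0 intersection points


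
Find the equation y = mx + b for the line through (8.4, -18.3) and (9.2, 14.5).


m = (32.8)/(0.8) = 41.0000
b = y1 - m*x1 = -18.3 - (32.8*8.4)/(0.8) = -18.3 - 344.4000 = -362.7000

y = 41.0000x - 362.7000


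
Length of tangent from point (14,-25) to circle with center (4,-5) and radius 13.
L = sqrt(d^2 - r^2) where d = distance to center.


d = sqrt((14-4)^2 + (-25+ 5)^2) = sqrt(100+400) = 22.3607
L = sqrt(500.0000 - 169) = sqrt(331.0000) = 18.1934

18.1934


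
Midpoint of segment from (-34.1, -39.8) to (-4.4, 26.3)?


Mx = (-34.1 - 4.4)/2 = -38.5/2 = -19.2500
My = (-39.8 + 26.3)/2 = -13.5/2 = -6.7500

(-19.2500, -6.7500)


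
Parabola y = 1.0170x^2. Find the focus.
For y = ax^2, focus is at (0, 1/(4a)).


a = 1.0170
4a = 4.0680
focus = (0, 1/4.0680) = (0, 0.2458)

Focus = (0, 0.2458)


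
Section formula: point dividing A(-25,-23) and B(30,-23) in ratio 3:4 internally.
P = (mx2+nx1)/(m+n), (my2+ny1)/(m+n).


Px = (3*30 + 4*(-25))/7 = -10/7 = -1.4286
Py = (3*(-23) + 4*(-23))/7 = -161/7 = -23.0000

P = (-1.4286, -23.0000)


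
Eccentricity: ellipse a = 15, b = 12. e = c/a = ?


c = sqrt(225-144) = sqrt(81) = 9.0000
e = c/a = 9/15 = 0.6000

e = 0.6000


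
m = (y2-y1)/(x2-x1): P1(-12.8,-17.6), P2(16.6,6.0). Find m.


dy = 6.0 + 17.6 = 23.6
dx = 16.6 + 12.8 = 29.4
m = 23.6/29.4 = 0.8027

m = 0.8027


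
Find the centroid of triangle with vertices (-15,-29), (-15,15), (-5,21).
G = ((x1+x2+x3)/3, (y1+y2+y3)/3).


Gx = (-15- 15- 5)/3 = -35/3 = -11.6667
Gy = (-29+15+21)/3 = 7/3 = 2.3333

G = (-11.6667, 2.3333)


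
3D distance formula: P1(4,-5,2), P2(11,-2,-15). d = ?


dx=7, dy=3, dz=-17
d = sqrt(49+9+289) = sqrt(347) = 18.6279

18.6279


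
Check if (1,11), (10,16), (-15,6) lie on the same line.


1*(16-6) + 10*(6-11) - 15*(11-16)
= 10 - 50 + 75 = 35

No, not collinear (determinant = 35)


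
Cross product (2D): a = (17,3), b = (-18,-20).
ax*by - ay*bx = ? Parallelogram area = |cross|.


cross = 17*(-20) - 3*(-18) = -340 + 54 = -286
Parallelogram area = |-286| = 286

cross = -286, parallelogram area = 286


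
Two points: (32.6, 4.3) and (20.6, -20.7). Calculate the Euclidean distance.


dx = 20.6 - 32.6 = -12.0
dy = -20.7 - 4.3 = -25.0
d = sqrt(144.0 + 625.0) = sqrt(769.0) = 27.7308

27.7308


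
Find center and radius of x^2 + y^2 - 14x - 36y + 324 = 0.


h = -D/2 = 14/2 = 7
k = -E/2 = 36/2 = 18
r^2 = h^2 + k^2 - F = 49 + 324 - 324 = 49
r = 7

Center (7, 18), radius = 7


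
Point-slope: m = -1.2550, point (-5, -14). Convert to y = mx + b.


y + 14 = -1.2550(x + 5)
y = -1.2550x - 14 + 1.2550*(-5)
y = -1.2550x - 20.2750

y = -1.2550x - 20.2750


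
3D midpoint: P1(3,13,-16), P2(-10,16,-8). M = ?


Mx = (3- 10)/2 = -3.5000
My = (13+16)/2 = 14.5000
Mz = (-16- 8)/2 = -12.0000

M = (-3.5000, 14.5000, -12.0000)


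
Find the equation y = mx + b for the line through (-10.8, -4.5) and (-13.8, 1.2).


m = (5.7)/(-3.0) = -1.9000
b = y1 - m*x1 = -4.5 - (5.7*(-10.8))/(-3.0) = -4.5 - 20.5200 = -25.0200

y = -1.9000x - 25.0200


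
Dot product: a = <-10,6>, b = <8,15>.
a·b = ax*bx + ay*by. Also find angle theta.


a·b = -10*8 + 6*15 = -80 + 90 = 10
|a| = sqrt(100+36) = 11.6619
|b| = sqrt(64+225) = 17.0000
cos(theta) = 10/(sqrt(136)*sqrt(289)) = 10/sqrt(39304) = 0.050441
theta = arccos(10/sqrt(39304)) = 87.1087 degrees

a·b = 10, theta = 87.1087 deg


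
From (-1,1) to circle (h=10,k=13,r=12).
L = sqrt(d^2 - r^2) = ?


d = sqrt((-1-10)^2 + (1-13)^2) = sqrt(121+144) = 16.2788
L = sqrt(265.0000 - 144) = sqrt(121.0000) = 11.0000

11.0000


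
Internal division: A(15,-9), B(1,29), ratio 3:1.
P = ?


Px = (3*1 + 1*15)/4 = 18/4 = 4.5000
Py = (3*29 + 1*(-9))/4 = 78/4 = 19.5000

P = (4.5000, 19.5000)


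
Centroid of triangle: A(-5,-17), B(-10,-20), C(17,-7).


Gx = (-5- 10+17)/3 = 2/3 = 0.6667
Gy = (-17- 20- 7)/3 = -44/3 = -14.6667

G = (0.6667, -14.6667)


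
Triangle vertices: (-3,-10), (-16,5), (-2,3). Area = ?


-3*(5-3) = -6
-16*(3+ 10) = -208
-2*(-10-5) = 30
sum = -184
Area = |-184|/2 = 92.0000

92.0000 sq units


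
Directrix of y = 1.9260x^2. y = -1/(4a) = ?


a = 1.9260
1/(4a) = 0.1298
directrix: y = -0.1298 = -0.1298

y = -0.1298


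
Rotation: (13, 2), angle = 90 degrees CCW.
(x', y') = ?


cos(90) = 0, sin(90) = 1
x' = 13*0 - 2*1 = -2
y' = 13*1 + 2*0 = 13

(-2, 13)


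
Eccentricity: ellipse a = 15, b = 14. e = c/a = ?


c = sqrt(225-196) = sqrt(29) = 5.3852
e = c/a = sqrt(29)/15 = 0.3590

e = 0.3590


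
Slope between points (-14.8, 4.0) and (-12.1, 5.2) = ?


dy = 5.2 - 4.0 = 1.2
dx = -12.1 + 14.8 = 2.7
m = 1.2/2.7 = 0.4444

m = 0.4444


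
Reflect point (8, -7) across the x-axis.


Reflection rule for x-axis: (x, -y)
(8, -7) -> (8, 7)

(8, 7)


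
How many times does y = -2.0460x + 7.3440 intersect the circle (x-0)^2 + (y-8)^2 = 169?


Substitute y = -2.0460x + 7.3440: (x-0)^2 + (-2.0460x+7.3440-8)^2 = 169
Expand to Ax^2 + Bx + C = 0, where b-k = -0.656
A = 1+m^2 = 5.186116
B = 2(m(b-k) - h) = 2(-2.0460*(-0.656) - 0) = 2.684352
C = h^2 + (b-k)^2 - r^2 = 0 + 0.430336 - 169 = -168.569664
disc = B^2-4AC = 7.2057 + 3496.8873 = 3504.0930
disc > 0

2 intersection points


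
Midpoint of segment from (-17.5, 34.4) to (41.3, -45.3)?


Mx = (-17.5 + 41.3)/2 = 23.8/2 = 11.9000
My = (34.4 - 45.3)/2 = -10.9/2 = -5.4500

(11.9000, -5.4500)


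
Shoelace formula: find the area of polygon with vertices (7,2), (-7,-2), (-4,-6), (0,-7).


sum(xi*y_{i+1}) = 7*(-2) - 7*(-6) - 4*(-7) + 0*2 = 56
sum(yi*x_{i+1}) = 2*(-7) - 2*(-4) - 6*0 - 7*7 = -55
Area = |56 + 55|/2 = 111/2 = 55.5000

55.5000 sq units


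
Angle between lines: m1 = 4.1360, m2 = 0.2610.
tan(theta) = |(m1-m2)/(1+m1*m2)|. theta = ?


m1-m2 = 3.875
1+m1*m2 = 2.079496
tan(theta) = |3.875/2.079496| = 1.863432
theta = arctan(|3.875/2.079496|) = 61.7800 degrees (acute angle)

61.7800 degrees


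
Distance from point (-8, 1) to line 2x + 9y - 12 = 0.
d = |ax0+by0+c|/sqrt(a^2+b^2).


|2*(-8) + 9*1 - 12| = |-19| = 19
sqrt(4 + 81) = sqrt(85) = 9.2195
d = 19/sqrt(85) = 2.0608

2.0608


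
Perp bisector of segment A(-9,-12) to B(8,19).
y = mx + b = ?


Midpoint = (-0.5, 3.5)
Slope of AB = dy/dx = 31/17 = 1.8235
Perp slope = -dx/dy = -17/31 = -0.5484
b = My - (perp slope)*Mx = 3.5 + (17*(-0.5))/31 = 3.5 - 0.2742 = 3.2258

y = -0.5484x + 3.2258


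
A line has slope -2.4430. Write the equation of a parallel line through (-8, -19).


Parallel lines have equal slopes.
m2 = -2.4430
b2 = -19 + 2.4430*(-8) = -38.5440

y = -2.4430x - 38.5440


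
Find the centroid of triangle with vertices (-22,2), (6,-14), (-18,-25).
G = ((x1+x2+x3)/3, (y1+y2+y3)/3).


Gx = (-22+6- 18)/3 = -34/3 = -11.3333
Gy = (2- 14- 25)/3 = -37/3 = -12.3333

G = (-11.3333, -12.3333)


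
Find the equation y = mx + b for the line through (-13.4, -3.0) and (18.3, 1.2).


m = (4.2)/(31.7) = 0.1325
b = y1 - m*x1 = -3.0 - (4.2*(-13.4))/(31.7) = -3.0 + 1.7754 = -1.2246

y = 0.1325x - 1.2246


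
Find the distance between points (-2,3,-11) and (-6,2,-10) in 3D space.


dx=-4, dy=-1, dz=1
d = sqrt(16+1+1) = sqrt(18) = 4.2426

4.2426


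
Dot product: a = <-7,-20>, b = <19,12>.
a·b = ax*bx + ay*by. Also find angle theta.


a·b = -7*19 - 20*12 = -133 - 240 = -373
|a| = sqrt(49+400) = 21.1896
|b| = sqrt(361+144) = 22.4722
cos(theta) = -373/(sqrt(449)*sqrt(505)) = -373/sqrt(226745) = -0.783321
theta = arccos(-373/sqrt(226745)) = 141.5657 degrees

a·b = -373, theta = 141.5657 deg


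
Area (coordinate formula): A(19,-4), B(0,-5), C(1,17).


19*(-5-17) = -418
0*(17+ 4) = 0
1*(-4+ 5) = 1
sum = -417
Area = |-417|/2 = 208.5000

208.5000 sq units


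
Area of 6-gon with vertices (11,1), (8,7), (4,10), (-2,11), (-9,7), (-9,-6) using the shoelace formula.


sum(xi*y_{i+1}) = 11*7 + 8*10 + 4*11 - 2*7 - 9*(-6) - 9*1 = 232
sum(yi*x_{i+1}) = 1*8 + 7*4 + 10*(-2) + 11*(-9) + 7*(-9) - 6*11 = -212
Area = |232 + 212|/2 = 444/2 = 222.0000

222.0000 sq units


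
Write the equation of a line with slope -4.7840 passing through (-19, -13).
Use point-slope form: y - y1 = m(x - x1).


y + 13 = -4.7840(x + 19)
y = -4.7840x - 13 + 4.7840*(-19)
y = -4.7840x - 103.8960

y = -4.7840x - 103.8960


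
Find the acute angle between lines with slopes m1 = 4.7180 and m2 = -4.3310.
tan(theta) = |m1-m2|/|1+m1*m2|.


m1-m2 = 9.049
1+m1*m2 = -19.433658
tan(theta) = |9.049/(-19.433658)| = 0.465635
theta = arctan(|9.049/(-19.433658)|) = 24.9684 degrees (acute angle)

24.9684 degrees


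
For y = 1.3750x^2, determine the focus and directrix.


a = 1.3750
1/(4a) = 0.1818
Focus = (0, 0.1818)
Directrix: y = -0.1818

Focus = (0, 0.1818), Directrix: y = -0.1818


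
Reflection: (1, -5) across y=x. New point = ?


Reflection rule for y=x: (y, x)
(1, -5) -> (-5, 1)

(-5, 1)


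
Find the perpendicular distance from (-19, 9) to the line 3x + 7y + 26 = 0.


|3*(-19) + 7*9 + 26| = |32| = 32
sqrt(9 + 49) = sqrt(58) = 7.6158
d = 32/sqrt(58) = 4.2018

4.2018


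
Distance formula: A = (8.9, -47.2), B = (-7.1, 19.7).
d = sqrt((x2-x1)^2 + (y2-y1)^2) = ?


dx = -7.1 - 8.9 = -16.0
dy = 19.7 + 47.2 = 66.9
d = sqrt(256.0 + 4475.61) = sqrt(4731.61) = 68.7867

68.7867


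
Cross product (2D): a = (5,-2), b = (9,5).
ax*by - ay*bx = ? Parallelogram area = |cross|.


cross = 5*5 + 2*9 = 25 + 18 = 43
Parallelogram area = |43| = 43

cross = 43, parallelogram area = 43


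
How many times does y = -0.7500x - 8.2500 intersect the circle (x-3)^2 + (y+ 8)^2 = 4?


Substitute y = -0.7500x - 8.2500: (x-3)^2 + (-0.7500x- 8.2500+ 8)^2 = 4
Expand to Ax^2 + Bx + C = 0, where b-k = -0.25
A = 1+m^2 = 1.5625
B = 2(m(b-k) - h) = 2(-0.7500*(-0.25) - 3) = -5.625
C = h^2 + (b-k)^2 - r^2 = 9 + 0.0625 - 4 = 5.0625
disc = B^2-4AC = 31.6406 - 31.6406 = 0
disc = 0

1 intersection point (tangent)


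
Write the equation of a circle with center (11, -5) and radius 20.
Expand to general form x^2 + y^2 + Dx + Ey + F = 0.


(x-11)^2 + (y+ 5)^2 = 20^2
D = -2h = -22, E = -2k = 10
F = h^2+k^2-r^2 = 121+25-400 = -254

x^2 + y^2 - 22x + 10y - 254 = 0


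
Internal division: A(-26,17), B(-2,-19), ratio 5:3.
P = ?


Px = (5*(-2) + 3*(-26))/8 = -88/8 = -11.0000
Py = (5*(-19) + 3*17)/8 = -44/8 = -5.5000

P = (-11.0000, -5.5000)


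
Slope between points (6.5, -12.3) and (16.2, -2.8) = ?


dy = -2.8 + 12.3 = 9.5
dx = 16.2 - 6.5 = 9.7
m = 9.5/9.7 = 0.9794

m = 0.9794


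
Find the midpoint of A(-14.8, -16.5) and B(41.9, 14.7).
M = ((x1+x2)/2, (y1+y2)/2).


Mx = (-14.8 + 41.9)/2 = 27.1/2 = 13.5500
My = (-16.5 + 14.7)/2 = -1.8/2 = -0.9000

(13.5500, -0.9000)


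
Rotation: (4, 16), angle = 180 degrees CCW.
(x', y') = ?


cos(180) = -1, sin(180) = 0
x' = 4*(-1) - 16*0 = -4
y' = 4*0 + 16*(-1) = -16

(-4, -16)


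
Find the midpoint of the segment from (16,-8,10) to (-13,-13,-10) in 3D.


Mx = (16- 13)/2 = 1.5000
My = (-8- 13)/2 = -10.5000
Mz = (10- 10)/2 = 0

M = (1.5000, -10.5000, 0)


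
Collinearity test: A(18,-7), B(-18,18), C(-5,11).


18*(18-11) - 18*(11+ 7) - 5*(-7-18)
= 126 - 324 + 125 = -73

No, not collinear (determinant = -73)


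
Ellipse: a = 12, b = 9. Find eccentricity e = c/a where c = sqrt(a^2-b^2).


c = sqrt(144-81) = sqrt(63) = 7.9373
e = c/a = sqrt(63)/12 = 0.6614

e = 0.6614


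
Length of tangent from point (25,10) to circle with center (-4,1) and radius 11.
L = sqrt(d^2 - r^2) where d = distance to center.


d = sqrt((25+ 4)^2 + (10-1)^2) = sqrt(841+81) = 30.3645
L = sqrt(922.0000 - 121) = sqrt(801.0000) = 28.3019

28.3019


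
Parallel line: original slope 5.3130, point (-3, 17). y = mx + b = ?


Parallel lines have equal slopes.
m2 = 5.3130
b2 = 17 - 5.3130*(-3) = 32.9390

y = 5.3130x + 32.9390


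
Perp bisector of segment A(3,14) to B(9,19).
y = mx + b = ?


Midpoint = (6, 16.5)
Slope of AB = dy/dx = 5/6 = 0.8333
Perp slope = -dx/dy = -6/5 = -1.2000
b = My - (perp slope)*Mx = 16.5 + (6*6)/5 = 16.5 + 7.2000 = 23.7000

y = -1.2000x + 23.7000


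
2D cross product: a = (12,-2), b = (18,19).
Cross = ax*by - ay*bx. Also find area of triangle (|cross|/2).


cross = 12*19 + 2*18 = 228 + 36 = 264
Triangle area = |264|/2 = 264/2 = 132.0000

cross = 264, triangle area = 132.0000


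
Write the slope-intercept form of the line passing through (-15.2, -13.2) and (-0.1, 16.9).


m = (30.1)/(15.1) = 1.9934
b = y1 - m*x1 = -13.2 - (30.1*(-15.2))/(15.1) = -13.2 + 30.2993 = 17.0993

y = 1.9934x + 17.0993


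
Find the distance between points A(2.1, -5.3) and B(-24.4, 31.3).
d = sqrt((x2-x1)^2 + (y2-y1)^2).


dx = -24.4 - 2.1 = -26.5
dy = 31.3 + 5.3 = 36.6
d = sqrt(702.25 + 1339.56) = sqrt(2041.81) = 45.1864

45.1864


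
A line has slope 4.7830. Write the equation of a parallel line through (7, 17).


Parallel lines have equal slopes.
m2 = 4.7830
b2 = 17 - 4.7830*7 = -16.4810

y = 4.7830x - 16.4810


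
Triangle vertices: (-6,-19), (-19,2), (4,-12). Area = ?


-6*(2+ 12) = -84
-19*(-12+ 19) = -133
4*(-19-2) = -84
sum = -301
Area = |-301|/2 = 150.5000

150.5000 sq units


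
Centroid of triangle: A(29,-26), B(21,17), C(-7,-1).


Gx = (29+21- 7)/3 = 43/3 = 14.3333
Gy = (-26+17- 1)/3 = -10/3 = -3.3333

G = (14.3333, -3.3333)


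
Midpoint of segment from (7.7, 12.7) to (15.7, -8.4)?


Mx = (7.7 + 15.7)/2 = 23.4/2 = 11.7000
My = (12.7 - 8.4)/2 = 4.3/2 = 2.1500

(11.7000, 2.1500)


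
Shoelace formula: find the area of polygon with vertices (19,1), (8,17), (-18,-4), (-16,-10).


sum(xi*y_{i+1}) = 19*17 + 8*(-4) - 18*(-10) - 16*1 = 455
sum(yi*x_{i+1}) = 1*8 + 17*(-18) - 4*(-16) - 10*19 = -424
Area = |455 + 424|/2 = 879/2 = 439.5000

439.5000 sq units


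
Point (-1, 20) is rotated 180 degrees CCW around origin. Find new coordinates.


cos(180) = -1, sin(180) = 0
x' = -1*(-1) - 20*0 = 1
y' = -1*0 + 20*(-1) = -20

(1, -20)


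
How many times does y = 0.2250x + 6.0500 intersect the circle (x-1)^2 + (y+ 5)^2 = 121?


Substitute y = 0.2250x + 6.0500: (x-1)^2 + (0.2250x+6.0500+ 5)^2 = 121
Expand to Ax^2 + Bx + C = 0, where b-k = 11.05
A = 1+m^2 = 1.050625
B = 2(m(b-k) - h) = 2(0.2250*11.05 - 1) = 2.9725
C = h^2 + (b-k)^2 - r^2 = 1 + 122.1025 - 121 = 2.1025
disc = B^2-4AC = 8.8358 - 8.8358 = 0
disc = 0

1 intersection point (tangent)


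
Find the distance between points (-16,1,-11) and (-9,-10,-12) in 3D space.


dx=7, dy=-11, dz=-1
d = sqrt(49+121+1) = sqrt(171) = 13.0767

13.0767


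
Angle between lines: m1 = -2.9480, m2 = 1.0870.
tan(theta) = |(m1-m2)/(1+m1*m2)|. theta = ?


m1-m2 = -4.035
1+m1*m2 = -2.204476
tan(theta) = |-4.035/(-2.204476)| = 1.830367
theta = arctan(|-4.035/(-2.204476)|) = 61.3505 degrees (acute angle)

61.3505 degrees


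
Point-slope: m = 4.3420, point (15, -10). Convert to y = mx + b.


y + 10 = 4.3420(x - 15)
y = 4.3420x - 10 - 4.3420*15
y = 4.3420x - 75.1300

y = 4.3420x - 75.1300


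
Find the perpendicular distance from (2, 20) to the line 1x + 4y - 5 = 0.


|1*2 + 4*20 - 5| = |77| = 77
sqrt(1 + 16) = sqrt(17) = 4.1231
d = 77/sqrt(17) = 18.6752

18.6752


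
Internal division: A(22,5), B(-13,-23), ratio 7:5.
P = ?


Px = (7*(-13) + 5*22)/12 = 19/12 = 1.5833
Py = (7*(-23) + 5*5)/12 = -136/12 = -11.3333

P = (1.5833, -11.3333)


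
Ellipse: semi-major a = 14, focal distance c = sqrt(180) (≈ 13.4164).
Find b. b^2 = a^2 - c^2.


b^2 = 14^2 - (sqrt(180))^2 = 196 - 180 = 16
b = sqrt(16) = 4

b = 4


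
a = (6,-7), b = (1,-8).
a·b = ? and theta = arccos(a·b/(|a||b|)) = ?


a·b = 6*1 - 7*(-8) = 6 + 56 = 62
|a| = sqrt(36+49) = 9.2195
|b| = sqrt(1+64) = 8.0623
cos(theta) = 62/(sqrt(85)*sqrt(65)) = 62/sqrt(5525) = 0.834114
theta = arccos(62/sqrt(5525)) = 33.4763 degrees

a·b = 62, theta = 33.4763 deg


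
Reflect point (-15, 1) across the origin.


Reflection rule for origin: (-x, -y)
(-15, 1) -> (15, -1)

(15, -1)


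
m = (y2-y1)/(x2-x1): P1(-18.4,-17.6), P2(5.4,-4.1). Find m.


dy = -4.1 + 17.6 = 13.5
dx = 5.4 + 18.4 = 23.8
m = 13.5/23.8 = 0.5672

m = 0.5672


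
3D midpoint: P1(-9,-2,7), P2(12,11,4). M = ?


Mx = (-9+12)/2 = 1.5000
My = (-2+11)/2 = 4.5000
Mz = (7+4)/2 = 5.5000

M = (1.5000, 4.5000, 5.5000)


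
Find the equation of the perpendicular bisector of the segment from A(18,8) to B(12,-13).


Midpoint = (15, -2.5)
Slope of AB = dy/dx = -21/(-6) = 3.5000
Perp slope = -dx/dy = -6/21 = -0.2857
b = My - (perp slope)*Mx = -2.5 + (-6*15)/(-21) = -2.5 + 4.2857 = 1.7857

y = -0.2857x + 1.7857


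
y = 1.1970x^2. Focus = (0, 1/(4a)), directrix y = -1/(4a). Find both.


a = 1.1970
1/(4a) = 0.2089
Focus = (0, 0.2089)
Directrix: y = -0.2089

Focus = (0, 0.2089), Directrix: y = -0.2089


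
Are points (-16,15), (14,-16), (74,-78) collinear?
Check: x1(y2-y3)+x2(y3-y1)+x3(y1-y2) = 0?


-16*(-16+ 78) + 14*(-78-15) + 74*(15+ 16)
= -992 - 1302 + 2294 = 0

Yes, collinear (determinant = 0)


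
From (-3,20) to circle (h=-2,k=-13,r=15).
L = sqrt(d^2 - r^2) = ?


d = sqrt((-3+ 2)^2 + (20+ 13)^2) = sqrt(1+1089) = 33.0151
L = sqrt(1090.0000 - 225) = sqrt(865.0000) = 29.4109

29.4109


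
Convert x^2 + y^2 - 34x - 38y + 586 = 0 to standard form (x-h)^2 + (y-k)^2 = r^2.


h = -D/2 = 34/2 = 17
k = -E/2 = 38/2 = 19
r^2 = h^2 + k^2 - F = 289 + 361 - 586 = 64
r = 8

Center (17, 19), radius = 8


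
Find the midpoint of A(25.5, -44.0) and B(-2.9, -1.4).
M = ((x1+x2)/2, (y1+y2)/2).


Mx = (25.5 - 2.9)/2 = 22.6/2 = 11.3000
My = (-44.0 - 1.4)/2 = -45.4/2 = -22.7000

(11.3000, -22.7000)


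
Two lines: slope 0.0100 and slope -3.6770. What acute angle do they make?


m1-m2 = 3.687
1+m1*m2 = 0.96323
tan(theta) = |3.687/0.96323| = 3.827746
theta = arctan(|3.687/0.96323|) = 75.3587 degrees (acute angle)

75.3587 degrees


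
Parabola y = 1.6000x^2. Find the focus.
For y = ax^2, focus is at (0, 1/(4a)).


a = 1.6000
4a = 6.4000
focus = (0, 1/6.4000) = (0, 0.1562)

Focus = (0, 0.1562)


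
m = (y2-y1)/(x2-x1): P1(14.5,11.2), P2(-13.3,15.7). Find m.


dy = 15.7 - 11.2 = 4.5
dx = -13.3 - 14.5 = -27.8
m = 4.5/(-27.8) = -0.1619

m = -0.1619


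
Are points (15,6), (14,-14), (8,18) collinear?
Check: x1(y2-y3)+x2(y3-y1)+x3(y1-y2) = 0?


15*(-14-18) + 14*(18-6) + 8*(6+ 14)
= -480 + 168 + 160 = -152

No, not collinear (determinant = -152)


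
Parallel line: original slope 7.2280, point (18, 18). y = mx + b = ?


Parallel lines have equal slopes.
m2 = 7.2280
b2 = 18 - 7.2280*18 = -112.1040

y = 7.2280x - 112.1040


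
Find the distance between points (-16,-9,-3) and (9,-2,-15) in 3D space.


dx=25, dy=7, dz=-12
d = sqrt(625+49+144) = sqrt(818) = 28.6007

28.6007


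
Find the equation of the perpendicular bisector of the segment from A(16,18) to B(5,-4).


Midpoint = (10.5, 7)
Slope of AB = dy/dx = -22/(-11) = 2.0000
Perp slope = -dx/dy = -11/22 = -0.5000
b = My - (perp slope)*Mx = 7 + (-11*10.5)/(-22) = 7 + 5.2500 = 12.2500

y = -0.5000x + 12.2500


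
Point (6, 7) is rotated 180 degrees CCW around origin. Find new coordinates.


cos(180) = -1, sin(180) = 0
x' = 6*(-1) - 7*0 = -6
y' = 6*0 + 7*(-1) = -7

(-6, -7)


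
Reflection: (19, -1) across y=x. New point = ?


Reflection rule for y=x: (y, x)
(19, -1) -> (-1, 19)

(-1, 19)


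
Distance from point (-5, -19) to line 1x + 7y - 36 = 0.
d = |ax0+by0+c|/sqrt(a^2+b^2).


|1*(-5) + 7*(-19) - 36| = |-174| = 174
sqrt(1 + 49) = sqrt(50) = 7.0711
d = 174/sqrt(50) = 24.6073

24.6073


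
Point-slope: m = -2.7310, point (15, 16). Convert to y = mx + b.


y - 16 = -2.7310(x - 15)
y = -2.7310x + 16 + 2.7310*15
y = -2.7310x + 56.9650

y = -2.7310x + 56.9650


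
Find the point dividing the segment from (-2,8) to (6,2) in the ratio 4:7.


Px = (4*6 + 7*(-2))/11 = 10/11 = 0.9091
Py = (4*2 + 7*8)/11 = 64/11 = 5.8182

P = (0.9091, 5.8182)


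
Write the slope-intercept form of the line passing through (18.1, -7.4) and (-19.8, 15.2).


m = (22.6)/(-37.9) = -0.5963
b = y1 - m*x1 = -7.4 - (22.6*18.1)/(-37.9) = -7.4 + 10.7931 = 3.3931

y = -0.5963x + 3.3931


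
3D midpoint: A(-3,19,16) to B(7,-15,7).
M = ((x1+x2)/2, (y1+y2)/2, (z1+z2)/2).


Mx = (-3+7)/2 = 2.0000
My = (19- 15)/2 = 2.0000
Mz = (16+7)/2 = 11.5000

M = (2.0000, 2.0000, 11.5000)


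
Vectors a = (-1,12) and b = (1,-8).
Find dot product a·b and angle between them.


a·b = -1*1 + 12*(-8) = -1 - 96 = -97
|a| = sqrt(1+144) = 12.0416
|b| = sqrt(1+64) = 8.0623
cos(theta) = -97/(sqrt(145)*sqrt(65)) = -97/sqrt(9425) = -0.999151
theta = arccos(-97/sqrt(9425)) = 177.6386 degrees

a·b = -97, theta = 177.6386 deg


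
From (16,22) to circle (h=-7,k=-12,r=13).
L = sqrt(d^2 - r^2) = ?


d = sqrt((16+ 7)^2 + (22+ 12)^2) = sqrt(529+1156) = 41.0488
L = sqrt(1685.0000 - 169) = sqrt(1516.0000) = 38.9358

38.9358


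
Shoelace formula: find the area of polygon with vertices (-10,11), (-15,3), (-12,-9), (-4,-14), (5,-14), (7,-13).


sum(xi*y_{i+1}) = -10*3 - 15*(-9) - 12*(-14) - 4*(-14) + 5*(-13) + 7*11 = 341
sum(yi*x_{i+1}) = 11*(-15) + 3*(-12) - 9*(-4) - 14*5 - 14*7 - 13*(-10) = -203
Area = |341 + 203|/2 = 544/2 = 272.0000

272.0000 sq units


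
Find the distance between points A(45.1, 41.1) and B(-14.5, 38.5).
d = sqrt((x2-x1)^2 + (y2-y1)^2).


dx = -14.5 - 45.1 = -59.6
dy = 38.5 - 41.1 = -2.6
d = sqrt(3552.16 + 6.76) = sqrt(3558.92) = 59.6567

59.6567


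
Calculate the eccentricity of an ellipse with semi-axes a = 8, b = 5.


c = sqrt(64-25) = sqrt(39) = 6.2450
e = c/a = sqrt(39)/8 = 0.7806

e = 0.7806


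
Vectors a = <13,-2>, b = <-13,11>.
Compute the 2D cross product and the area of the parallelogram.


cross = 13*11 + 2*(-13) = 143 - 26 = 117
Parallelogram area = |117| = 117

cross = 117, parallelogram area = 117


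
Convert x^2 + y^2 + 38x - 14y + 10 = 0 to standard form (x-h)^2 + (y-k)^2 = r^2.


h = -D/2 = -38/2 = -19
k = -E/2 = 14/2 = 7
r^2 = h^2 + k^2 - F = 361 + 49 - 10 = 400
r = 20

Center (-19, 7), radius = 20


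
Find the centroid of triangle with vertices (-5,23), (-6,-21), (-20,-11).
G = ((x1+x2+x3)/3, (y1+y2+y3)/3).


Gx = (-5- 6- 20)/3 = -31/3 = -10.3333
Gy = (23- 21- 11)/3 = -9/3 = -3.0000

G = (-10.3333, -3.0000)


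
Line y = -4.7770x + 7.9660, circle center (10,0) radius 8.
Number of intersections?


Substitute y = -4.7770x + 7.9660: (x-10)^2 + (-4.7770x+7.9660-0)^2 = 64
Expand to Ax^2 + Bx + C = 0, where b-k = 7.966
A = 1+m^2 = 23.819729
B = 2(m(b-k) - h) = 2(-4.7770*7.966 - 10) = -96.107164
C = h^2 + (b-k)^2 - r^2 = 100 + 63.457156 - 64 = 99.457156
disc = B^2-4AC = 9236.5870 - 9476.1700 = -239.5830
disc < 0

0 intersection points


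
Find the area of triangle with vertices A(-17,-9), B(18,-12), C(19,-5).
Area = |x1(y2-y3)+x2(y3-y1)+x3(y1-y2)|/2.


-17*(-12+ 5) = 119
18*(-5+ 9) = 72
19*(-9+ 12) = 57
sum = 248
Area = |248|/2 = 124.0000

124.0000 sq units


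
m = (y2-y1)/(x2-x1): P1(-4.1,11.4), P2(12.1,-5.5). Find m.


dy = -5.5 - 11.4 = -16.9
dx = 12.1 + 4.1 = 16.2
m = -16.9/16.2 = -1.0432

m = -1.0432


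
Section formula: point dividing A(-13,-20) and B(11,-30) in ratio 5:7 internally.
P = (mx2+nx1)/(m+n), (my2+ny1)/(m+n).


Px = (5*11 + 7*(-13))/12 = -36/12 = -3.0000
Py = (5*(-30) + 7*(-20))/12 = -290/12 = -24.1667

P = (-3.0000, -24.1667)


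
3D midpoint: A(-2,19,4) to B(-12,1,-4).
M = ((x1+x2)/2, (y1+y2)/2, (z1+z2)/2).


Mx = (-2- 12)/2 = -7.0000
My = (19+1)/2 = 10.0000
Mz = (4- 4)/2 = 0

M = (-7.0000, 10.0000, 0)


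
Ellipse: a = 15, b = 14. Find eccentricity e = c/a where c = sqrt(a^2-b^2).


c = sqrt(225-196) = sqrt(29) = 5.3852
e = c/a = sqrt(29)/15 = 0.3590

e = 0.3590


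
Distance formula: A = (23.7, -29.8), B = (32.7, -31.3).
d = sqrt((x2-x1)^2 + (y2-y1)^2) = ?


dx = 32.7 - 23.7 = 9
dy = -31.3 + 29.8 = -1.5
d = sqrt(81 + 2.25) = sqrt(83.25) = 9.1241

9.1241


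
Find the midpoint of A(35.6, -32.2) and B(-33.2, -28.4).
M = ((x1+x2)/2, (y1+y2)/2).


Mx = (35.6 - 33.2)/2 = 2.4/2 = 1.2000
My = (-32.2 - 28.4)/2 = -60.6/2 = -30.3000

(1.2000, -30.3000)


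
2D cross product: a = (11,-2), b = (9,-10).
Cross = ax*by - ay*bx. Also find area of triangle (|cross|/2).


cross = 11*(-10) + 2*9 = -110 + 18 = -92
Triangle area = |-92|/2 = 92/2 = 46.0000

cross = -92, triangle area = 46.0000


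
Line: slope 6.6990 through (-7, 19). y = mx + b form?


y - 19 = 6.6990(x + 7)
y = 6.6990x + 19 - 6.6990*(-7)
y = 6.6990x + 65.8930

y = 6.6990x + 65.8930


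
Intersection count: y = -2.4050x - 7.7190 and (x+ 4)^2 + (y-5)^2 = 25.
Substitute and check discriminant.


Substitute y = -2.4050x - 7.7190: (x+ 4)^2 + (-2.4050x- 7.7190-5)^2 = 25
Expand to Ax^2 + Bx + C = 0, where b-k = -12.719
A = 1+m^2 = 6.784025
B = 2(m(b-k) - h) = 2(-2.4050*(-12.719) + 4) = 69.17839
C = h^2 + (b-k)^2 - r^2 = 16 + 161.772961 - 25 = 152.772961
disc = B^2-4AC = 4785.6496 - 4145.6623 = 639.9873
disc > 0

2 intersection points


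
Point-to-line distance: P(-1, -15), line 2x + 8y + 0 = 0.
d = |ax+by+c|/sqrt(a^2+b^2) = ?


|2*(-1) + 8*(-15) + 0| = |-122| = 122
sqrt(4 + 64) = sqrt(68) = 8.2462
d = 122/sqrt(68) = 14.7947

14.7947


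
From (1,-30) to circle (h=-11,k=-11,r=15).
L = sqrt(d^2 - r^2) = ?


d = sqrt((1+ 11)^2 + (-30+ 11)^2) = sqrt(144+361) = 22.4722
L = sqrt(505.0000 - 225) = sqrt(280.0000) = 16.7332

16.7332


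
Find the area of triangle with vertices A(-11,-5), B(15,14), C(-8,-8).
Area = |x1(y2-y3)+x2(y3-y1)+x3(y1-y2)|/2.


-11*(14+ 8) = -242
15*(-8+ 5) = -45
-8*(-5-14) = 152
sum = -135
Area = |-135|/2 = 67.5000

67.5000 sq units


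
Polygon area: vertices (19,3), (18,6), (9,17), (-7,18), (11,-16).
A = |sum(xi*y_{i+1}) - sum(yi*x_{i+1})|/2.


sum(xi*y_{i+1}) = 19*6 + 18*17 + 9*18 - 7*(-16) + 11*3 = 727
sum(yi*x_{i+1}) = 3*18 + 6*9 + 17*(-7) + 18*11 - 16*19 = -117
Area = |727 + 117|/2 = 844/2 = 422.0000

422.0000 sq units


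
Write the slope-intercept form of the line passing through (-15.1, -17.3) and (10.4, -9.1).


m = (8.2)/(25.5) = 0.3216
b = y1 - m*x1 = -17.3 - (8.2*(-15.1))/(25.5) = -17.3 + 4.8557 = -12.4443

y = 0.3216x - 12.4443


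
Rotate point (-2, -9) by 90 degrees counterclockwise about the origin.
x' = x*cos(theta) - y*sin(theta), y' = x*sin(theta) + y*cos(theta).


cos(90) = 0, sin(90) = 1
x' = -2*0 + 9*1 = 9
y' = -2*1 - 9*0 = -2

(9, -2)


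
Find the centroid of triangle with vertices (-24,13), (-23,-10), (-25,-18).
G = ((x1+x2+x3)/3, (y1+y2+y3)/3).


Gx = (-24- 23- 25)/3 = -72/3 = -24.0000
Gy = (13- 10- 18)/3 = -15/3 = -5.0000

G = (-24.0000, -5.0000)


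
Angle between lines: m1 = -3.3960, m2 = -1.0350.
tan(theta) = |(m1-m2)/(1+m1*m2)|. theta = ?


m1-m2 = -2.361
1+m1*m2 = 4.51486
tan(theta) = |-2.361/4.51486| = 0.522940
theta = arctan(|-2.361/4.51486|) = 27.6069 degrees (acute angle)

27.6069 degrees


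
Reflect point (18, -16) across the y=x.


Reflection rule for y=x: (y, x)
(18, -16) -> (-16, 18)

(-16, 18)


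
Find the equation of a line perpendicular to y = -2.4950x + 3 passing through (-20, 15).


Perpendicular slope = -1/m1 = -1/(-2.4950) = 0.4008
b2 = y0 - m2*x0 = 15 - 20/(-2.4950) = 15 + 8.0160 = 23.0160

y = 0.4008x + 23.0160


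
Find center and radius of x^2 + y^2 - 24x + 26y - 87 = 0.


h = -D/2 = 24/2 = 12
k = -E/2 = -26/2 = -13
r^2 = h^2 + k^2 - F = 144 + 169 + 87 = 400
r = 20

Center (12, -13), radius = 20


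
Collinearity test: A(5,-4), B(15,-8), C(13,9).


5*(-8-9) + 15*(9+ 4) + 13*(-4+ 8)
= -85 + 195 + 52 = 162

No, not collinear (determinant = 162)


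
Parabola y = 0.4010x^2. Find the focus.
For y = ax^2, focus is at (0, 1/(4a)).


a = 0.4010
4a = 1.6040
focus = (0, 1/1.6040) = (0, 0.6234)

Focus = (0, 0.6234)


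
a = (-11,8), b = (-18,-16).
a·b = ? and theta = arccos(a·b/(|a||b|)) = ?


a·b = -11*(-18) + 8*(-16) = 198 - 128 = 70
|a| = sqrt(121+64) = 13.6015
|b| = sqrt(324+256) = 24.0832
cos(theta) = 70/(sqrt(185)*sqrt(580)) = 70/sqrt(107300) = 0.213697
theta = arccos(70/sqrt(107300)) = 77.6609 degrees

a·b = 70, theta = 77.6609 deg


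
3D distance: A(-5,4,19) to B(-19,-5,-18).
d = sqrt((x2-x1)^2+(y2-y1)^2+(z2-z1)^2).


dx=-14, dy=-9, dz=-37
d = sqrt(196+81+1369) = sqrt(1646) = 40.5709

40.5709


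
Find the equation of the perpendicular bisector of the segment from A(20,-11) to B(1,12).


Midpoint = (10.5, 0.5)
Slope of AB = dy/dx = 23/(-19) = -1.2105
Perp slope = -dx/dy = 19/23 = 0.8261
b = My - (perp slope)*Mx = 0.5 + (-19*10.5)/23 = 0.5 - 8.6739 = -8.1739

y = 0.8261x - 8.1739


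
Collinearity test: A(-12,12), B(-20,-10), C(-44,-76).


-12*(-10+ 76) - 20*(-76-12) - 44*(12+ 10)
= -792 + 1760 - 968 = 0

Yes, collinear (determinant = 0)


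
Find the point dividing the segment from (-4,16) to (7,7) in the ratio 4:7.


Px = (4*7 + 7*(-4))/11 = 0/11 = 0
Py = (4*7 + 7*16)/11 = 140/11 = 12.7273

P = (0, 12.7273)


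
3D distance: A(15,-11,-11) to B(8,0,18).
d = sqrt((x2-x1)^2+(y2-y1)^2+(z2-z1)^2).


dx=-7, dy=11, dz=29
d = sqrt(49+121+841) = sqrt(1011) = 31.7962

31.7962


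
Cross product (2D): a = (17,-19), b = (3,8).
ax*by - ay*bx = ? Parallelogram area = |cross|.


cross = 17*8 + 19*3 = 136 + 57 = 193
Parallelogram area = |193| = 193

cross = 193, parallelogram area = 193


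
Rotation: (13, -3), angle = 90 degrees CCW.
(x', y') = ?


cos(90) = 0, sin(90) = 1
x' = 13*0 + 3*1 = 3
y' = 13*1 - 3*0 = 13

(3, 13)


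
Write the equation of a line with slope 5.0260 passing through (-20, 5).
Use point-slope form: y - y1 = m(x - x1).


y - 5 = 5.0260(x + 20)
y = 5.0260x + 5 - 5.0260*(-20)
y = 5.0260x + 105.5200

y = 5.0260x + 105.5200


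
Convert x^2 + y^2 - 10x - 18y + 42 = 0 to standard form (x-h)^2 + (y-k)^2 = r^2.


h = -D/2 = 10/2 = 5
k = -E/2 = 18/2 = 9
r^2 = h^2 + k^2 - F = 25 + 81 - 42 = 64
r = 8

Center (5, 9), radius = 8


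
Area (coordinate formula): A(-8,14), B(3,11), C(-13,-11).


-8*(11+ 11) = -176
3*(-11-14) = -75
-13*(14-11) = -39
sum = -290
Area = |-290|/2 = 145.0000

145.0000 sq units


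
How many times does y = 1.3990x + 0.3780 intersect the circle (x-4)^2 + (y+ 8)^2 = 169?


Substitute y = 1.3990x + 0.3780: (x-4)^2 + (1.3990x+0.3780+ 8)^2 = 169
Expand to Ax^2 + Bx + C = 0, where b-k = 8.378
A = 1+m^2 = 2.957201
B = 2(m(b-k) - h) = 2(1.3990*8.378 - 4) = 15.441644
C = h^2 + (b-k)^2 - r^2 = 16 + 70.190884 - 169 = -82.809116
disc = B^2-4AC = 238.4444 + 979.5328 = 1217.9772
disc > 0

2 intersection points


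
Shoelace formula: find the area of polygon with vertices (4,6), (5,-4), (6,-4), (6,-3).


sum(xi*y_{i+1}) = 4*(-4) + 5*(-4) + 6*(-3) + 6*6 = -18
sum(yi*x_{i+1}) = 6*5 - 4*6 - 4*6 - 3*4 = -30
Area = |-18 + 30|/2 = 12/2 = 6.0000

6.0000 sq units


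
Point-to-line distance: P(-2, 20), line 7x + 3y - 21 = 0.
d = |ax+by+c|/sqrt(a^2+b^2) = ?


|7*(-2) + 3*20 - 21| = |25| = 25
sqrt(49 + 9) = sqrt(58) = 7.6158
d = 25/sqrt(58) = 3.2827

3.2827


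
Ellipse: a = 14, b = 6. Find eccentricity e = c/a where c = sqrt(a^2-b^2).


c = sqrt(196-36) = sqrt(160) = 12.6491
e = c/a = sqrt(160)/14 = 0.9035

e = 0.9035


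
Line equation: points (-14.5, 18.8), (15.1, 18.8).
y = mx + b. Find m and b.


m = (0.0)/(29.6) = 0
b = y1 - m*x1 = 18.8 - (0.0*(-14.5))/(29.6) = 18.8 - 0 = 18.8000

y = 0x + 18.8000


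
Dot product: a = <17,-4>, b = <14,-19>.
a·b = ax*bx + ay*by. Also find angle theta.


a·b = 17*14 - 4*(-19) = 238 + 76 = 314
|a| = sqrt(289+16) = 17.4642
|b| = sqrt(196+361) = 23.6008
cos(theta) = 314/(sqrt(305)*sqrt(557)) = 314/sqrt(169885) = 0.761820
theta = arccos(314/sqrt(169885)) = 40.3751 degrees

a·b = 314, theta = 40.3751 deg


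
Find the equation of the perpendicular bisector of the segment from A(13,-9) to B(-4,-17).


Midpoint = (4.5, -13)
Slope of AB = dy/dx = -8/(-17) = 0.4706
Perp slope = -dx/dy = -17/8 = -2.1250
b = My - (perp slope)*Mx = -13 + (-17*4.5)/(-8) = -13 + 9.5625 = -3.4375

y = -2.1250x - 3.4375


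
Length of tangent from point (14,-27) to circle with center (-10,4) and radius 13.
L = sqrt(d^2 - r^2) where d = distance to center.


d = sqrt((14+ 10)^2 + (-27-4)^2) = sqrt(576+961) = 39.2046
L = sqrt(1537.0000 - 169) = sqrt(1368.0000) = 36.9865

36.9865


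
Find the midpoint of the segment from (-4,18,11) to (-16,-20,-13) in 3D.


Mx = (-4- 16)/2 = -10.0000
My = (18- 20)/2 = -1.0000
Mz = (11- 13)/2 = -1.0000

M = (-10.0000, -1.0000, -1.0000)


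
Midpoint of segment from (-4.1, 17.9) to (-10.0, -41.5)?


Mx = (-4.1 - 10.0)/2 = -14.1/2 = -7.0500
My = (17.9 - 41.5)/2 = -23.6/2 = -11.8000

(-7.0500, -11.8000)


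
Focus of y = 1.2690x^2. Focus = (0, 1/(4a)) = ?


a = 1.2690
4a = 5.0760
focus = (0, 1/5.0760) = (0, 0.1970)

Focus = (0, 0.1970)


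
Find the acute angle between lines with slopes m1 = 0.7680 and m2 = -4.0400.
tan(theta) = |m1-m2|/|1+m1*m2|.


m1-m2 = 4.808
1+m1*m2 = -2.10272
tan(theta) = |4.808/(-2.10272)| = 2.286562
theta = arctan(|4.808/(-2.10272)|) = 66.3784 degrees (acute angle)

66.3784 degrees


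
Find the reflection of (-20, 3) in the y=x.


Reflection rule for y=x: (y, x)
(-20, 3) -> (3, -20)

(3, -20)


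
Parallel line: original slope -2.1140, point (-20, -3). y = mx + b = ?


Parallel lines have equal slopes.
m2 = -2.1140
b2 = -3 + 2.1140*(-20) = -45.2800

y = -2.1140x - 45.2800


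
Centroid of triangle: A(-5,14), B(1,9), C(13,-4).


Gx = (-5+1+13)/3 = 9/3 = 3.0000
Gy = (14+9- 4)/3 = 19/3 = 6.3333

G = (3.0000, 6.3333)


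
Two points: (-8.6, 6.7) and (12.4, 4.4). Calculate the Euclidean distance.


dx = 12.4 + 8.6 = 21.0
dy = 4.4 - 6.7 = -2.3
d = sqrt(441.0 + 5.29) = sqrt(446.29) = 21.1256

21.1256


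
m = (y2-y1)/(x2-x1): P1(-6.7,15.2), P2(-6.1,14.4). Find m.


dy = 14.4 - 15.2 = -0.8
dx = -6.1 + 6.7 = 0.6
m = -0.8/0.6 = -1.3333

m = -1.3333


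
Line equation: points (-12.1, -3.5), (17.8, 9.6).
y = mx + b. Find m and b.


m = (13.1)/(29.9) = 0.4381
b = y1 - m*x1 = -3.5 - (13.1*(-12.1))/(29.9) = -3.5 + 5.3013 = 1.8013

y = 0.4381x + 1.8013


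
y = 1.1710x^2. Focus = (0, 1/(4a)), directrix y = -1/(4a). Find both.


a = 1.1710
1/(4a) = 0.2135
Focus = (0, 0.2135)
Directrix: y = -0.2135

Focus = (0, 0.2135), Directrix: y = -0.2135


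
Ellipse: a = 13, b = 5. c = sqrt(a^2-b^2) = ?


c^2 = 13^2 - 5^2 = 169 - 25 = 144
c = sqrt(144) = 12.0000

c = 12.0000


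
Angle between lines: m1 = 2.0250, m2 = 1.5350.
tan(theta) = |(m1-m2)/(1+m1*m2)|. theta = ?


m1-m2 = 0.49
1+m1*m2 = 4.108375
tan(theta) = |0.49/4.108375| = 0.119269
theta = arctan(|0.49/4.108375|) = 6.8015 degrees (acute angle)

6.8015 degrees


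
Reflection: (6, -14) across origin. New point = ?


Reflection rule for origin: (-x, -y)
(6, -14) -> (-6, 14)

(-6, 14)


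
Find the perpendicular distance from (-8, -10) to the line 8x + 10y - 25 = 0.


|8*(-8) + 10*(-10) - 25| = |-189| = 189
sqrt(64 + 100) = sqrt(164) = 12.8062
d = 189/sqrt(164) = 14.7584

14.7584


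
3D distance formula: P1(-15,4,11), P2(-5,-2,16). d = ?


dx=10, dy=-6, dz=5
d = sqrt(100+36+25) = sqrt(161) = 12.6886

12.6886


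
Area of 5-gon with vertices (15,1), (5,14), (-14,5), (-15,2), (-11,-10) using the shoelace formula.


sum(xi*y_{i+1}) = 15*14 + 5*5 - 14*2 - 15*(-10) - 11*1 = 346
sum(yi*x_{i+1}) = 1*5 + 14*(-14) + 5*(-15) + 2*(-11) - 10*15 = -438
Area = |346 + 438|/2 = 784/2 = 392.0000

392.0000 sq units


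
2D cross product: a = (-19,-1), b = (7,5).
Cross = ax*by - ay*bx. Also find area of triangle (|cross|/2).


cross = -19*5 + 1*7 = -95 + 7 = -88
Triangle area = |-88|/2 = 88/2 = 44.0000

cross = -88, triangle area = 44.0000


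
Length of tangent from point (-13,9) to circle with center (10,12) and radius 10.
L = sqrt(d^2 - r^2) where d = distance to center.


d = sqrt((-13-10)^2 + (9-12)^2) = sqrt(529+9) = 23.1948
L = sqrt(538.0000 - 100) = sqrt(438.0000) = 20.9284

20.9284
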